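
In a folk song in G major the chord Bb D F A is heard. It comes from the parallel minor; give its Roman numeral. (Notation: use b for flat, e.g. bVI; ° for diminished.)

Bb is the lowered form of scale degree 3 in G major (the diatonic degree 3 is B). The diatonic chord on degree 3 would be Bm (iii), but Bb–D–F–A is the major-seventh chord from G minor. As a borrowed chord it is labeled bIIImaj7.

bIIImaj7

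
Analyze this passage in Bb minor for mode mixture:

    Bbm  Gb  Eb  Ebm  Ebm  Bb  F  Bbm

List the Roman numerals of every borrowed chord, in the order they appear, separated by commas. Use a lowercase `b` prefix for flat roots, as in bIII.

IV, I

In Bb minor (with V from harmonic minor) the diatonic chords are Bbm, Cdim, Db, Ebm, F, Gb, Ab. Bbm, Gb, Ebm and F all belong to that set. Eb (Eb–G–Bb) is not: scale degree 4 in Bb minor carries Ebm (iv). In Bb major the chord on that degree is Eb, so here it functions as IV, borrowed from the parallel major. But Bb (Bb–D–F) is foreign: the diatonic i on degree 1 is Bbm, whereas Bb comes from Bb major. It is labeled I.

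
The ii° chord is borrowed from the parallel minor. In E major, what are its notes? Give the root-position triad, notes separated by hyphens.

ii° is built on scale degree 2, which is F# in both E major and its parallel. In E minor the chord on F# is F#–A–C.

F#-A-C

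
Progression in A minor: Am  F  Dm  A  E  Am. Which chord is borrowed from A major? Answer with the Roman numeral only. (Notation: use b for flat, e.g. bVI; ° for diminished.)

A minor has the diatonic set Am, Bdim, C, Dm, E, F, G (with V from harmonic minor). Am, F, Dm and E are all diatonic. A (A–C#–E) doesn't fit — on degree 1 A minor would have Am (i). A is the degree-1 chord of A major, so it is the borrowed I.

I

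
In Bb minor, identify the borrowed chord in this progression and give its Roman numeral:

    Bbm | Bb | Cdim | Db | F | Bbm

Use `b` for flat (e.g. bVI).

In Bb minor (with V from harmonic minor) the diatonic chords are Bbm, Cdim, Db, Ebm, F, Gb, Ab. Bbm, Cdim, Db and F are all diatonic. Bb (Bb–D–F) doesn't fit — on degree 1 Bb minor would have Bbm (i). Bb is the degree-1 chord of Bb major, so it is the borrowed I.

I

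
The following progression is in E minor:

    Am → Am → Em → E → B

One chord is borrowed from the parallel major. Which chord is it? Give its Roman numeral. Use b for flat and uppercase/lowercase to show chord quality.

In E minor (with V from harmonic minor) the diatonic chords are Em, F#dim, G, Am, B, C, D. Am, Em and B are all diatonic. But E (E–G#–B) is foreign: the diatonic i on degree 1 is Em, whereas E comes from E major. It is labeled I.

I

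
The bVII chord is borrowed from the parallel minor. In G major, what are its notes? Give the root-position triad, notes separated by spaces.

bVII is built on the lowered scale degree 7. In G major degree 7 is F#; lowered it becomes F. Stacking thirds in G minor on F gives F–A–C.

F A C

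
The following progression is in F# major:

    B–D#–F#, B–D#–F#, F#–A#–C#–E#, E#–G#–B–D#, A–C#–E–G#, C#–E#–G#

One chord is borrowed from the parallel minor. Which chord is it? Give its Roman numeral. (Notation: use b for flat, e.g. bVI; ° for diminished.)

bIIImaj7

In F# major the diatonic chords are F#, G#m, A#m, B, C#, D#m, E#dim. B–D#–F# = B, F#–A#–C#–E# = F#maj7, E#–G#–B–D# = E#m7b5 and C#–E#–G# = C# are all diatonic. But A–C#–E–G# is foreign: the diatonic iii on degree 3 is A#m, whereas Amaj7 comes from F# minor. It is labeled bIIImaj7.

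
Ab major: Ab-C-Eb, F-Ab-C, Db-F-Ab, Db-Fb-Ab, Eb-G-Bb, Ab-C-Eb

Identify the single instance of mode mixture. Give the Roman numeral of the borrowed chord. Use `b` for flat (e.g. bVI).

The diatonic triads in Ab major are Ab, Bbm, Cm, Db, Eb, Fm, Gdim. Ab–C–Eb = Ab, F–Ab–C = Fm, Db–F–Ab = Db and Eb–G–Bb = Eb all belong to that set. Db–Fb–Ab doesn't fit — on degree 4 Ab major would have Db (IV). Dbm is the degree-4 chord of Ab minor, so it is the borrowed iv.

iv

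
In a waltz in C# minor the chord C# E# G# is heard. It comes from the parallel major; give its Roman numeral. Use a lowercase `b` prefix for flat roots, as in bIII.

C# is scale degree 1 in C# minor. Diatonically C# minor has C#m (i) on that degree; C#–E#–G# is instead the major chord native to C# major, so it takes the label I.

I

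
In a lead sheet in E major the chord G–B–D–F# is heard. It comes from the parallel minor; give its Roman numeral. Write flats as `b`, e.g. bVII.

bIIImaj7

In E major scale degree 3 is G#; G is its lowered form, from E minor. G–B–D–F# is a major-seventh chord — the form found in E minor, not the diatonic iii (G#m). Borrowed into E major it is written bIIImaj7.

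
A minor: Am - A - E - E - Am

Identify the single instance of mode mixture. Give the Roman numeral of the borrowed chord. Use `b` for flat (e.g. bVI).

A minor has the diatonic set Am, Bdim, C, Dm, E, F, G (with V from harmonic minor). Am and E are both diatonic. A (A–C#–E) is not: scale degree 1 in A minor carries Am (i). In A major the chord on that degree is A, so here it functions as I, borrowed from the parallel major.

I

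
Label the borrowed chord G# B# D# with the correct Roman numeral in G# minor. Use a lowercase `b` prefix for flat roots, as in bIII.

I

G# is scale degree 1 in G# minor. The diatonic chord on degree 1 would be G#m (i), but G#–B#–D# is the major chord from G# major. As a borrowed chord it is labeled I.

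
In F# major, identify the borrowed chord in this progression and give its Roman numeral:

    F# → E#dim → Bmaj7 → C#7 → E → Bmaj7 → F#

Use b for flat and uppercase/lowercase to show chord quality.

bVII

The diatonic triads in F# major are F#, G#m, A#m, B, C#, D#m, E#dim. F#, E#dim, Bmaj7 and C#7 are all diatonic. E (E–G#–B) doesn't fit — on degree 7 F# major would have E#dim (vii°). E is the degree-7 chord of F# minor, so it is the borrowed bVII.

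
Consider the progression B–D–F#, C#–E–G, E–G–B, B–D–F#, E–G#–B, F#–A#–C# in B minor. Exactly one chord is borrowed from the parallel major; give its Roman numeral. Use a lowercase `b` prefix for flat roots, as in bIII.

IV

In B minor (with V from harmonic minor) the diatonic chords are Bm, C#dim, D, Em, F#, G, A. B–D–F# = Bm, C#–E–G = C#dim, E–G–B = Em and F#–A#–C# = F# all belong to that set. E–G#–B doesn't fit — on degree 4 B minor would have Em (iv). E is the degree-4 chord of B major, so it is the borrowed IV.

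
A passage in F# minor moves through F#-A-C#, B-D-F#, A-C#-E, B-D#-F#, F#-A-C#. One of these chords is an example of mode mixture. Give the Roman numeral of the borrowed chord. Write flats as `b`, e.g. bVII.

IV

F# minor has the diatonic set F#m, G#dim, A, Bm, C#, D, E (with V from harmonic minor). F#–A–C# = F#m, B–D–F# = Bm and A–C#–E = A are all diatonic. B–D#–F# doesn't fit — on degree 4 F# minor would have Bm (iv). B is the degree-4 chord of F# major, so it is the borrowed IV.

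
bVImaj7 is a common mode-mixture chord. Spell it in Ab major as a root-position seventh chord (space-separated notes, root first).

Fb Ab Cb Eb

bVImaj7 is built on the lowered scale degree 6. In Ab major degree 6 is F; lowered it becomes Fb. In Ab minor the chord on Fb is Fb–Ab–Cb–Eb.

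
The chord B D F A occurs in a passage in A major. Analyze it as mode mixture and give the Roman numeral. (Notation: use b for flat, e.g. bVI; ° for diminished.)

iiø7

The root B is the diatonic 2nd degree of A major; the borrowing shows in the chord quality. Diatonically A major has Bm (ii) on that degree; B–D–F–A is instead the half-diminished-seventh chord native to A minor, so it takes the label iiø7.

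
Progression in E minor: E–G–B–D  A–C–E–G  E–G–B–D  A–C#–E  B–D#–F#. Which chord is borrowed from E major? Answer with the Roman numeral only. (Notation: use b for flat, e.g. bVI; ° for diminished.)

In E minor (with V from harmonic minor) the diatonic chords are Em, F#dim, G, Am, B, C, D. E–G–B–D = Em7, A–C–E–G = Am7 and B–D#–F# = B all belong to that set. A–C#–E is not: scale degree 4 in E minor carries Am (iv). In E major the chord on that degree is A, so here it functions as IV, borrowed from the parallel major.

IV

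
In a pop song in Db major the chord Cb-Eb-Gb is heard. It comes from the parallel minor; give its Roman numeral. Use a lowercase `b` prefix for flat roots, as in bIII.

bVII

In Db major scale degree 7 is C; Cb is its lowered form, from Db minor. The diatonic chord on degree 7 would be Cdim (vii°), but Cb–Eb–Gb is the major chord from Db minor. As a borrowed chord it is labeled bVII.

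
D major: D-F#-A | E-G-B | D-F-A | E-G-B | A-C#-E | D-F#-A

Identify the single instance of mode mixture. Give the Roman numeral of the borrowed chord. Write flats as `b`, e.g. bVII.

i

D major has the diatonic set D, Em, F#m, G, A, Bm, C#dim. D–F#–A = D, E–G–B = Em and A–C#–E = A are all diatonic. D–F–A doesn't fit — on degree 1 D major would have D (I). Dm is the degree-1 chord of D minor, so it is the borrowed i.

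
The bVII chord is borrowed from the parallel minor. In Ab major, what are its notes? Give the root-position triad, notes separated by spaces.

Scale degree 7 in Ab major is G. bVII uses the lowered form, Gb, taken from Ab minor. Building the major chord from the parallel minor on Gb: Gb–Bb–Db.

Gb Bb Db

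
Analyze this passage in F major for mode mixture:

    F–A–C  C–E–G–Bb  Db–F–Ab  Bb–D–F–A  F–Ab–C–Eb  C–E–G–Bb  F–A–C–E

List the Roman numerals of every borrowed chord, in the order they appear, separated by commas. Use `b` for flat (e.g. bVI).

bVI, i7

In F major the diatonic chords are F, Gm, Am, Bb, C, Dm, Edim. F–A–C = F, C–E–G–Bb = C7, Bb–D–F–A = Bbmaj7 and F–A–C–E = Fmaj7 all belong to that set. But Db–F–Ab is foreign: the diatonic vi on degree 6 is Dm, whereas Db comes from F minor. It is labeled bVI. But F–Ab–C–Eb is foreign: the diatonic I on degree 1 is F, whereas Fm7 comes from F minor. It is labeled i7.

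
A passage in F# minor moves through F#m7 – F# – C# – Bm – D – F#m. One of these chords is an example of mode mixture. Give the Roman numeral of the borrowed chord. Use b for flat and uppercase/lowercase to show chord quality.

I

F# minor has the diatonic set F#m, G#dim, A, Bm, C#, D, E (with V from harmonic minor). F#m7, C#, Bm, D and F#m are all diatonic. F# (F#–A#–C#) doesn't fit — on degree 1 F# minor would have F#m (i). F# is the degree-1 chord of F# major, so it is the borrowed I.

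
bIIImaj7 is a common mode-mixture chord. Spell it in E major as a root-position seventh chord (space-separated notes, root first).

bIIImaj7 is built on the lowered scale degree 3. In E major degree 3 is G#; lowered it becomes G. Building the major-seventh chord from the parallel minor on G: G–B–D–F#.

G B D F#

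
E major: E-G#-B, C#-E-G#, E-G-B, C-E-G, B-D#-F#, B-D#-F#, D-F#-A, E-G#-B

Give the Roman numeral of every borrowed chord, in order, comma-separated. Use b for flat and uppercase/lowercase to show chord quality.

i, bVI, bVII

In E major the diatonic chords are E, F#m, G#m, A, B, C#m, D#dim. Of the given chords, E–G#–B = E, C#–E–G# = C#m and B–D#–F# = B are diatonic. But E–G–B is foreign: the diatonic I on degree 1 is E, whereas Em comes from E minor. It is labeled i. C–E–G is not: scale degree 6 in E major carries C#m (vi). In E minor the chord on that degree is C, so here it functions as bVI, borrowed from the parallel minor. But D–F#–A is foreign: the diatonic vii° on degree 7 is D#dim, whereas D comes from E minor. It is labeled bVII.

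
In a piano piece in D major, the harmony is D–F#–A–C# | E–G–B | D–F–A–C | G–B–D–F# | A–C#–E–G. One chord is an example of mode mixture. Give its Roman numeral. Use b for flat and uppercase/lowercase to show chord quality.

The diatonic triads in D major are D, Em, F#m, G, A, Bm, C#dim. D–F#–A–C# = Dmaj7, E–G–B = Em, G–B–D–F# = Gmaj7 and A–C#–E–G = A7 are all diatonic. D–F–A–C doesn't fit — on degree 1 D major would have D (I). Dm7 is the degree-1 chord of D minor, so it is the borrowed i7.

i7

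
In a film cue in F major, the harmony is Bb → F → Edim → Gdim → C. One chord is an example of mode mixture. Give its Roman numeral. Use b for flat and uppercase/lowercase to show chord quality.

The diatonic triads in F major are F, Gm, Am, Bb, C, Dm, Edim. Bb, F, Edim and C are all diatonic. Gdim (G–Bb–Db) doesn't fit — on degree 2 F major would have Gm (ii). Gdim is the degree-2 chord of F minor, so it is the borrowed ii°.

ii°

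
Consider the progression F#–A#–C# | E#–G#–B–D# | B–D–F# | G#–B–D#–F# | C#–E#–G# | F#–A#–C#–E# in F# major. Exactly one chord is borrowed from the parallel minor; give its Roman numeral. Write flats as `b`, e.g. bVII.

In F# major the diatonic chords are F#, G#m, A#m, B, C#, D#m, E#dim. Of the given chords, F#–A#–C# = F#, E#–G#–B–D# = E#m7b5, G#–B–D#–F# = G#m7, C#–E#–G# = C# and F#–A#–C#–E# = F#maj7 are diatonic. B–D–F# is not: scale degree 4 in F# major carries B (IV). In F# minor the chord on that degree is Bm, so here it functions as iv, borrowed from the parallel minor.

iv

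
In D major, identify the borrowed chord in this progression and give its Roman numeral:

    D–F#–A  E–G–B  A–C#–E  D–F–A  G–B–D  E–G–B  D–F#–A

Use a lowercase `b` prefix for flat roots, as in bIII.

In D major the diatonic chords are D, Em, F#m, G, A, Bm, C#dim. Of the given chords, D–F#–A = D, E–G–B = Em, A–C#–E = A and G–B–D = G are diatonic. But D–F–A is foreign: the diatonic I on degree 1 is D, whereas Dm comes from D minor. It is labeled i.

i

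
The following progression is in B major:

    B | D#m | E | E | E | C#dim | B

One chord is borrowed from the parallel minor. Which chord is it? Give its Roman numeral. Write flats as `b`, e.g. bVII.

ii°

B major has the diatonic set B, C#m, D#m, E, F#, G#m, A#dim. B, D#m and E are all diatonic. C#dim (C#–E–G) doesn't fit — on degree 2 B major would have C#m (ii). C#dim is the degree-2 chord of B minor, so it is the borrowed ii°.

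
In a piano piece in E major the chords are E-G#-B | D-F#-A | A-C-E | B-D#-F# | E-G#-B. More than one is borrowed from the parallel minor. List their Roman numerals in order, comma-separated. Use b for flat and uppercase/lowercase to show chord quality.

The diatonic triads in E major are E, F#m, G#m, A, B, C#m, D#dim. E–G#–B = E and B–D#–F# = B both belong to that set. D–F#–A is not: scale degree 7 in E major carries D#dim (vii°). In E minor the chord on that degree is D, so here it functions as bVII, borrowed from the parallel minor. But A–C–E is foreign: the diatonic IV on degree 4 is A, whereas Am comes from E minor. It is labeled iv.

bVII, iv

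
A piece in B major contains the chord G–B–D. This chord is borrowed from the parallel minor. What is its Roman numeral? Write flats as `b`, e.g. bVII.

In B major scale degree 6 is G#; G is its lowered form, from B minor. Diatonically B major has G#m (vi) on that degree; G–B–D is instead the major chord native to B minor, so it takes the label bVI.

bVI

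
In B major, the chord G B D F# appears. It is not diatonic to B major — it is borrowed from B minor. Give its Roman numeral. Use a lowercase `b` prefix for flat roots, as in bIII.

bVImaj7

The root G is the lowered 6th scale degree — diatonically B major has G# there. G–B–D–F# is a major-seventh chord — the form found in B minor, not the diatonic vi (G#m). Borrowed into B major it is written bVImaj7.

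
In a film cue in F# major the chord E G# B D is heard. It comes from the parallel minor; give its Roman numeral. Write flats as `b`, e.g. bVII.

E is the lowered form of scale degree 7 in F# major (the diatonic degree 7 is E#). E–G#–B–D is a dominant-seventh chord — the form found in F# minor, not the diatonic vii° (E#dim). Borrowed into F# major it is written bVII7.

bVII7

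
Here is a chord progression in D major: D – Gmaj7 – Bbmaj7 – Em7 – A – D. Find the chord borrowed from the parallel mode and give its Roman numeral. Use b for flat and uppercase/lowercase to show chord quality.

D major has the diatonic set D, Em, F#m, G, A, Bm, C#dim. Of the given chords, D, Gmaj7, Em7 and A are diatonic. But Bbmaj7 (Bb–D–F–A) is foreign: the diatonic vi on degree 6 is Bm, whereas Bbmaj7 comes from D minor. It is labeled bVImaj7.

bVImaj7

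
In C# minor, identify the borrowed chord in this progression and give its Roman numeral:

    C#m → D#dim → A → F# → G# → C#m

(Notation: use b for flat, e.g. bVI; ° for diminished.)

The diatonic triads in C# minor (with V from harmonic minor) are C#m, D#dim, E, F#m, G#, A, B. Of the given chords, C#m, D#dim, A and G# are diatonic. F# (F#–A#–C#) doesn't fit — on degree 4 C# minor would have F#m (iv). F# is the degree-4 chord of C# major, so it is the borrowed IV.

IV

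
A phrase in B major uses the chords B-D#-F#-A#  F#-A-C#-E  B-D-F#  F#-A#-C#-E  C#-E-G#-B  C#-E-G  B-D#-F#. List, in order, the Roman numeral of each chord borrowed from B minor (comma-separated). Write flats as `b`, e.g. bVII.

In B major the diatonic chords are B, C#m, D#m, E, F#, G#m, A#dim. B–D#–F#–A# = Bmaj7, F#–A#–C#–E = F#7, C#–E–G#–B = C#m7 and B–D#–F# = B are all diatonic. F#–A–C#–E is not: scale degree 5 in B major carries F# (V). In B minor the chord on that degree is F#m7, so here it functions as v7, borrowed from the parallel minor. B–D–F# is not: scale degree 1 in B major carries B (I). In B minor the chord on that degree is Bm, so here it functions as i, borrowed from the parallel minor. C#–E–G doesn't fit — on degree 2 B major would have C#m (ii). C#dim is the degree-2 chord of B minor, so it is the borrowed ii°.

v7, i, ii°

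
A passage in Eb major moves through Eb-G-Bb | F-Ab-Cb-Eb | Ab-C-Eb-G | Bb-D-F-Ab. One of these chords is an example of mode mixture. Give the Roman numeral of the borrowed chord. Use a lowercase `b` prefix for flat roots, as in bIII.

iiø7

The diatonic triads in Eb major are Eb, Fm, Gm, Ab, Bb, Cm, Ddim. Eb–G–Bb = Eb, Ab–C–Eb–G = Abmaj7 and Bb–D–F–Ab = Bb7 all belong to that set. F–Ab–Cb–Eb doesn't fit — on degree 2 Eb major would have Fm (ii). Fm7b5 is the degree-2 chord of Eb minor, so it is the borrowed iiø7.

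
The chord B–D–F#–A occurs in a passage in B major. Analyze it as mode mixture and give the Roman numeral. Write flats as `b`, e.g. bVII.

B is scale degree 1 in B major. The diatonic chord on degree 1 would be B (I), but B–D–F#–A is the minor-seventh chord from B minor. As a borrowed chord it is labeled i7.

i7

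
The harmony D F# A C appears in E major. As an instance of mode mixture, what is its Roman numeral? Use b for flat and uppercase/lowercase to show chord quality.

bVII7

D is the lowered form of scale degree 7 in E major (the diatonic degree 7 is D#). D–F#–A–C is a dominant-seventh chord — the form found in E minor, not the diatonic vii° (D#dim). Borrowed into E major it is written bVII7.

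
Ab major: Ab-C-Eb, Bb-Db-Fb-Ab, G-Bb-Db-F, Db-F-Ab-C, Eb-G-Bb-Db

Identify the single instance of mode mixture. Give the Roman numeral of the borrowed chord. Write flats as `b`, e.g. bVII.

iiø7

In Ab major the diatonic chords are Ab, Bbm, Cm, Db, Eb, Fm, Gdim. Ab–C–Eb = Ab, G–Bb–Db–F = Gm7b5, Db–F–Ab–C = Dbmaj7 and Eb–G–Bb–Db = Eb7 all belong to that set. But Bb–Db–Fb–Ab is foreign: the diatonic ii on degree 2 is Bbm, whereas Bbm7b5 comes from Ab minor. It is labeled iiø7.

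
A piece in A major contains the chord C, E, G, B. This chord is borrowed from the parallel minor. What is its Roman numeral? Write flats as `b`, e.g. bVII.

bIIImaj7

C is the lowered form of scale degree 3 in A major (the diatonic degree 3 is C#). Diatonically A major has C#m (iii) on that degree; C–E–G–B is instead the major-seventh chord native to A minor, so it takes the label bIIImaj7.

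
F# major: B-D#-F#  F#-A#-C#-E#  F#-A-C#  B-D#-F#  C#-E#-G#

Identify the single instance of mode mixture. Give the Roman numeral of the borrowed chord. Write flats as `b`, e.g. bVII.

i

F# major has the diatonic set F#, G#m, A#m, B, C#, D#m, E#dim. B–D#–F# = B, F#–A#–C#–E# = F#maj7 and C#–E#–G# = C# all belong to that set. F#–A–C# doesn't fit — on degree 1 F# major would have F# (I). F#m is the degree-1 chord of F# minor, so it is the borrowed i.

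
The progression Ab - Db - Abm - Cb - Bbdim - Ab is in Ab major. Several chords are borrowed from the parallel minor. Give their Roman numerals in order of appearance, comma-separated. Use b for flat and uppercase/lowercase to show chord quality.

Ab major has the diatonic set Ab, Bbm, Cm, Db, Eb, Fm, Gdim. Ab and Db both belong to that set. But Abm (Ab–Cb–Eb) is foreign: the diatonic I on degree 1 is Ab, whereas Abm comes from Ab minor. It is labeled i. But Cb (Cb–Eb–Gb) is foreign: the diatonic iii on degree 3 is Cm, whereas Cb comes from Ab minor. It is labeled bIII. Bbdim (Bb–Db–Fb) doesn't fit — on degree 2 Ab major would have Bbm (ii). Bbdim is the degree-2 chord of Ab minor, so it is the borrowed ii°.

i, bIII, ii°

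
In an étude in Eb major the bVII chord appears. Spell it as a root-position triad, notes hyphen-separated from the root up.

The root of bVII is the lowered 7th degree: D becomes Db. Building the major chord from the parallel minor on Db: Db–F–Ab.

Db-F-Ab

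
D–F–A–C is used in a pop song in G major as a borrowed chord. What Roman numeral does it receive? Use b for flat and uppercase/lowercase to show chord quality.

D is scale degree 5 in G major. Diatonically G major has D (V) on that degree; D–F–A–C is instead the minor-seventh chord native to G minor, so it takes the label v7.

v7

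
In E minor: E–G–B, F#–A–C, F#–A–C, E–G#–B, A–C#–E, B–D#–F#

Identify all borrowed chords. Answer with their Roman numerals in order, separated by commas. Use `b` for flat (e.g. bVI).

E minor has the diatonic set Em, F#dim, G, Am, B, C, D (with V from harmonic minor). E–G–B = Em, F#–A–C = F#dim and B–D#–F# = B all belong to that set. E–G#–B doesn't fit — on degree 1 E minor would have Em (i). E is the degree-1 chord of E major, so it is the borrowed I. A–C#–E is not: scale degree 4 in E minor carries Am (iv). In E major the chord on that degree is A, so here it functions as IV, borrowed from the parallel major.

I, IV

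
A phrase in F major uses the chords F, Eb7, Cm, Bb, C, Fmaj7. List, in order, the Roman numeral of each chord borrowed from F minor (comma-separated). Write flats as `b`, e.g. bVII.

F major has the diatonic set F, Gm, Am, Bb, C, Dm, Edim. F, Bb, C and Fmaj7 all belong to that set. Eb7 (Eb–G–Bb–Db) is not: scale degree 7 in F major carries Edim (vii°). In F minor the chord on that degree is Eb7, so here it functions as bVII7, borrowed from the parallel minor. But Cm (C–Eb–G) is foreign: the diatonic V on degree 5 is C, whereas Cm comes from F minor. It is labeled v.

bVII7, v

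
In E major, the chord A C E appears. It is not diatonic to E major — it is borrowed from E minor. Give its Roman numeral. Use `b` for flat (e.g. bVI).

iv

The root A is the diatonic 4th degree of E major; the borrowing shows in the chord quality. A–C–E is a minor chord — the form found in E minor, not the diatonic IV (A). Borrowed into E major it is written iv.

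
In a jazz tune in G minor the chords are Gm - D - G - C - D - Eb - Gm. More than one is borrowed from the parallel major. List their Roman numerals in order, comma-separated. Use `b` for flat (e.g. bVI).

In G minor (with V from harmonic minor) the diatonic chords are Gm, Adim, Bb, Cm, D, Eb, F. Of the given chords, Gm, D and Eb are diatonic. G (G–B–D) doesn't fit — on degree 1 G minor would have Gm (i). G is the degree-1 chord of G major, so it is the borrowed I. C (C–E–G) doesn't fit — on degree 4 G minor would have Cm (iv). C is the degree-4 chord of G major, so it is the borrowed IV.

I, IV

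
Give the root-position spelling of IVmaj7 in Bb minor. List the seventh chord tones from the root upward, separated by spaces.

IVmaj7 is built on scale degree 4, which is Eb in both Bb minor and its parallel. Stacking thirds in Bb major on Eb gives Eb–G–Bb–D.

Eb G Bb D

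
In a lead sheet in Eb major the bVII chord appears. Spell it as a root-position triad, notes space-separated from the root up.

bVII is built on the lowered scale degree 7. In Eb major degree 7 is D; lowered it becomes Db. Stacking thirds in Eb minor on Db gives Db–F–Ab.

Db F Ab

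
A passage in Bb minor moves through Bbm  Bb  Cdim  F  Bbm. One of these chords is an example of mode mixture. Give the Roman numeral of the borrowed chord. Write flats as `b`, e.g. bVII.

I

Bb minor has the diatonic set Bbm, Cdim, Db, Ebm, F, Gb, Ab (with V from harmonic minor). Bbm, Cdim and F all belong to that set. Bb (Bb–D–F) doesn't fit — on degree 1 Bb minor would have Bbm (i). Bb is the degree-1 chord of Bb major, so it is the borrowed I.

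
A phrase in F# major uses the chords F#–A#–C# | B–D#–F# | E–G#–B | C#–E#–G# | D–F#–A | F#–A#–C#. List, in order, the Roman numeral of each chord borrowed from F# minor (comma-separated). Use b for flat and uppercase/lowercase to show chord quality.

bVII, bVI

The diatonic triads in F# major are F#, G#m, A#m, B, C#, D#m, E#dim. Of the given chords, F#–A#–C# = F#, B–D#–F# = B and C#–E#–G# = C# are diatonic. But E–G#–B is foreign: the diatonic vii° on degree 7 is E#dim, whereas E comes from F# minor. It is labeled bVII. D–F#–A is not: scale degree 6 in F# major carries D#m (vi). In F# minor the chord on that degree is D, so here it functions as bVI, borrowed from the parallel minor.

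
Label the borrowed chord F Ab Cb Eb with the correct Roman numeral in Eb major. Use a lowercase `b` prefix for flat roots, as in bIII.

iiø7

F is scale degree 2 in Eb major. The diatonic chord on degree 2 would be Fm (ii), but F–Ab–Cb–Eb is the half-diminished-seventh chord from Eb minor. As a borrowed chord it is labeled iiø7.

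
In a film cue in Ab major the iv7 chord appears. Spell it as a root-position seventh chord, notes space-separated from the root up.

Db Fb Ab Cb

The root, Db, is scale degree 4 — the same note in Ab major and Ab minor; only the chord quality changes. Stacking thirds in Ab minor on Db gives Db–Fb–Ab–Cb.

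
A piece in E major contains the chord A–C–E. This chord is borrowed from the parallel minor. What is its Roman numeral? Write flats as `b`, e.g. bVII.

iv

A is scale degree 4 in E major. Diatonically E major has A (IV) on that degree; A–C–E is instead the minor chord native to E minor, so it takes the label iv.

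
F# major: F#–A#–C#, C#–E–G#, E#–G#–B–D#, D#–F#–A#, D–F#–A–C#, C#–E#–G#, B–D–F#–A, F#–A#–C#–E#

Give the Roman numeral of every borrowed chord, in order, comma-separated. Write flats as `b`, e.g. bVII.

F# major has the diatonic set F#, G#m, A#m, B, C#, D#m, E#dim. F#–A#–C# = F#, E#–G#–B–D# = E#m7b5, D#–F#–A# = D#m, C#–E#–G# = C# and F#–A#–C#–E# = F#maj7 all belong to that set. C#–E–G# is not: scale degree 5 in F# major carries C# (V). In F# minor the chord on that degree is C#m, so here it functions as v, borrowed from the parallel minor. D–F#–A–C# is not: scale degree 6 in F# major carries D#m (vi). In F# minor the chord on that degree is Dmaj7, so here it functions as bVImaj7, borrowed from the parallel minor. B–D–F#–A is not: scale degree 4 in F# major carries B (IV). In F# minor the chord on that degree is Bm7, so here it functions as iv7, borrowed from the parallel minor.

v, bVImaj7, iv7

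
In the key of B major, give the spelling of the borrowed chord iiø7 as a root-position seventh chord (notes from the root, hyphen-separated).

The root, C#, is scale degree 2 — the same note in B major and B minor; only the chord quality changes. Stacking thirds in B minor on C# gives C#–E–G–B.

C#-E-G-B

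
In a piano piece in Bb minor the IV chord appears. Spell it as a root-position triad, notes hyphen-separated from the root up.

Eb-G-Bb

The root, Eb, is scale degree 4 — the same note in Bb minor and Bb major; only the chord quality changes. In Bb major the chord on Eb is Eb–G–Bb.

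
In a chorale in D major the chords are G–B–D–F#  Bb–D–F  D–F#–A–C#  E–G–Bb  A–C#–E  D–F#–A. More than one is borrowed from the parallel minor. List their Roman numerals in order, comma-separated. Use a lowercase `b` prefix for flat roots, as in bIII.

D major has the diatonic set D, Em, F#m, G, A, Bm, C#dim. G–B–D–F# = Gmaj7, D–F#–A–C# = Dmaj7, A–C#–E = A and D–F#–A = D are all diatonic. Bb–D–F doesn't fit — on degree 6 D major would have Bm (vi). Bb is the degree-6 chord of D minor, so it is the borrowed bVI. But E–G–Bb is foreign: the diatonic ii on degree 2 is Em, whereas Edim comes from D minor. It is labeled ii°.

bVI, ii°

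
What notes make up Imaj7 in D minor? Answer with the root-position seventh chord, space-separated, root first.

D F# A C#

Imaj7 is built on scale degree 1, which is D in both D minor and its parallel. Stacking thirds in D major on D gives D–F#–A–C#.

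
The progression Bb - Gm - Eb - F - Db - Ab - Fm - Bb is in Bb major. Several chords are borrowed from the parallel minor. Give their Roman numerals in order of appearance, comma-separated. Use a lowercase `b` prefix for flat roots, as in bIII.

The diatonic triads in Bb major are Bb, Cm, Dm, Eb, F, Gm, Adim. Bb, Gm, Eb and F are all diatonic. Db (Db–F–Ab) doesn't fit — on degree 3 Bb major would have Dm (iii). Db is the degree-3 chord of Bb minor, so it is the borrowed bIII. Ab (Ab–C–Eb) doesn't fit — on degree 7 Bb major would have Adim (vii°). Ab is the degree-7 chord of Bb minor, so it is the borrowed bVII. Fm (F–Ab–C) doesn't fit — on degree 5 Bb major would have F (V). Fm is the degree-5 chord of Bb minor, so it is the borrowed v.

bIII, bVII, v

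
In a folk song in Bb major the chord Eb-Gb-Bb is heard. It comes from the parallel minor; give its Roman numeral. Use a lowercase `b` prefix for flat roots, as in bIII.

Eb is scale degree 4 in Bb major. The diatonic chord on degree 4 would be Eb (IV), but Eb–Gb–Bb is the minor chord from Bb minor. As a borrowed chord it is labeled iv.

iv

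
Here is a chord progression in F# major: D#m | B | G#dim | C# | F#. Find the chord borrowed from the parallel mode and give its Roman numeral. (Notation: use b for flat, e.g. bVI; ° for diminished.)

ii°

F# major has the diatonic set F#, G#m, A#m, B, C#, D#m, E#dim. D#m, B, C# and F# are all diatonic. But G#dim (G#–B–D) is foreign: the diatonic ii on degree 2 is G#m, whereas G#dim comes from F# minor. It is labeled ii°.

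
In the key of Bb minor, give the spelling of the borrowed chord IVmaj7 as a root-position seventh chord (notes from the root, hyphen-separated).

The root, Eb, is scale degree 4 — the same note in Bb minor and Bb major; only the chord quality changes. In Bb major the chord on Eb is Eb–G–Bb–D.

Eb-G-Bb-D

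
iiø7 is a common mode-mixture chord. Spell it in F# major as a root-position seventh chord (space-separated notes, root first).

iiø7 is built on scale degree 2, which is G# in both F# major and its parallel. Stacking thirds in F# minor on G# gives G#–B–D–F#.

G# B D F#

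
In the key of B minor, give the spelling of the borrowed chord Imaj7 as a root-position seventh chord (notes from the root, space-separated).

Imaj7 is built on scale degree 1, which is B in both B minor and its parallel. In B major the chord on B is B–D#–F#–A#.

B D# F# A#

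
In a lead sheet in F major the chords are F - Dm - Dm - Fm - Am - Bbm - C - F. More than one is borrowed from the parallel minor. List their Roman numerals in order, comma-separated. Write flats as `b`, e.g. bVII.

i, iv

In F major the diatonic chords are F, Gm, Am, Bb, C, Dm, Edim. Of the given chords, F, Dm, Am and C are diatonic. Fm (F–Ab–C) doesn't fit — on degree 1 F major would have F (I). Fm is the degree-1 chord of F minor, so it is the borrowed i. But Bbm (Bb–Db–F) is foreign: the diatonic IV on degree 4 is Bb, whereas Bbm comes from F minor. It is labeled iv.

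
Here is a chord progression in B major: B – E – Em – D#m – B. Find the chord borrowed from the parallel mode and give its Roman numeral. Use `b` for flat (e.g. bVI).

iv

B major has the diatonic set B, C#m, D#m, E, F#, G#m, A#dim. Of the given chords, B, E and D#m are diatonic. But Em (E–G–B) is foreign: the diatonic IV on degree 4 is E, whereas Em comes from B minor. It is labeled iv.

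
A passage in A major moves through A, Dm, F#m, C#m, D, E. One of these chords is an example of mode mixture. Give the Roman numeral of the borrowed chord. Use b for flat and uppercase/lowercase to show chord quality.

iv

A major has the diatonic set A, Bm, C#m, D, E, F#m, G#dim. A, F#m, C#m, D and E all belong to that set. Dm (D–F–A) doesn't fit — on degree 4 A major would have D (IV). Dm is the degree-4 chord of A minor, so it is the borrowed iv.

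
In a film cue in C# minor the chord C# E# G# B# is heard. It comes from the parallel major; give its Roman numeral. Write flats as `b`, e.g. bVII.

Imaj7

The root C# is the diatonic 1st degree of C# minor; the borrowing shows in the chord quality. Diatonically C# minor has C#m (i) on that degree; C#–E#–G#–B# is instead the major-seventh chord native to C# major, so it takes the label Imaj7.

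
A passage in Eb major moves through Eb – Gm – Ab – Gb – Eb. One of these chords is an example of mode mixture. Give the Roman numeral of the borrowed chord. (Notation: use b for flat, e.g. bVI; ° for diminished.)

In Eb major the diatonic chords are Eb, Fm, Gm, Ab, Bb, Cm, Ddim. Of the given chords, Eb, Gm and Ab are diatonic. But Gb (Gb–Bb–Db) is foreign: the diatonic iii on degree 3 is Gm, whereas Gb comes from Eb minor. It is labeled bIII.

bIII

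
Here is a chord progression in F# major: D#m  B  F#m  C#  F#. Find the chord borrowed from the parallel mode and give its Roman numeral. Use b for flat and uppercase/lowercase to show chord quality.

The diatonic triads in F# major are F#, G#m, A#m, B, C#, D#m, E#dim. D#m, B, C# and F# are all diatonic. F#m (F#–A–C#) doesn't fit — on degree 1 F# major would have F# (I). F#m is the degree-1 chord of F# minor, so it is the borrowed i.

i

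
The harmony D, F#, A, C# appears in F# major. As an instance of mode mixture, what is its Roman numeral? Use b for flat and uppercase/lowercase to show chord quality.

bVImaj7

D is the lowered form of scale degree 6 in F# major (the diatonic degree 6 is D#). D–F#–A–C# is a major-seventh chord — the form found in F# minor, not the diatonic vi (D#m). Borrowed into F# major it is written bVImaj7.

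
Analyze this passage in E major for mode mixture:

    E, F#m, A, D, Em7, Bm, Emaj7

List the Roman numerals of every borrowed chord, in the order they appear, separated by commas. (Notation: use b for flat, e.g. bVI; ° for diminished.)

bVII, i7, v

E major has the diatonic set E, F#m, G#m, A, B, C#m, D#dim. E, F#m, A and Emaj7 all belong to that set. D (D–F#–A) is not: scale degree 7 in E major carries D#dim (vii°). In E minor the chord on that degree is D, so here it functions as bVII, borrowed from the parallel minor. Em7 (E–G–B–D) is not: scale degree 1 in E major carries E (I). In E minor the chord on that degree is Em7, so here it functions as i7, borrowed from the parallel minor. Bm (B–D–F#) is not: scale degree 5 in E major carries B (V). In E minor the chord on that degree is Bm, so here it functions as v, borrowed from the parallel minor.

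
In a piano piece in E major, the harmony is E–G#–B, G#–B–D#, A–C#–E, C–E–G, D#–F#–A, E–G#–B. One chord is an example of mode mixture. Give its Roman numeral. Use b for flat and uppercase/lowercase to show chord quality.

bVI

E major has the diatonic set E, F#m, G#m, A, B, C#m, D#dim. E–G#–B = E, G#–B–D# = G#m, A–C#–E = A and D#–F#–A = D#dim are all diatonic. C–E–G is not: scale degree 6 in E major carries C#m (vi). In E minor the chord on that degree is C, so here it functions as bVI, borrowed from the parallel minor.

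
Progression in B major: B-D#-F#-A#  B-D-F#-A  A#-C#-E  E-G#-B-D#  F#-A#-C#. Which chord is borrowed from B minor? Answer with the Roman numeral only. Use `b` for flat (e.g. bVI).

In B major the diatonic chords are B, C#m, D#m, E, F#, G#m, A#dim. Of the given chords, B–D#–F#–A# = Bmaj7, A#–C#–E = A#dim, E–G#–B–D# = Emaj7 and F#–A#–C# = F# are diatonic. B–D–F#–A doesn't fit — on degree 1 B major would have B (I). Bm7 is the degree-1 chord of B minor, so it is the borrowed i7.

i7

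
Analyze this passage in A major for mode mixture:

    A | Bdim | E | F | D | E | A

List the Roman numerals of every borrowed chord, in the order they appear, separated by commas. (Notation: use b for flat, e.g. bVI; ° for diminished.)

A major has the diatonic set A, Bm, C#m, D, E, F#m, G#dim. A, E and D are all diatonic. But Bdim (B–D–F) is foreign: the diatonic ii on degree 2 is Bm, whereas Bdim comes from A minor. It is labeled ii°. But F (F–A–C) is foreign: the diatonic vi on degree 6 is F#m, whereas F comes from A minor. It is labeled bVI.

ii°, bVI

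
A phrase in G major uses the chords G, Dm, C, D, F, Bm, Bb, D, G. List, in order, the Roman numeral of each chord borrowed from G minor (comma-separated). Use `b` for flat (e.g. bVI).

G major has the diatonic set G, Am, Bm, C, D, Em, F#dim. Of the given chords, G, C, D and Bm are diatonic. Dm (D–F–A) is not: scale degree 5 in G major carries D (V). In G minor the chord on that degree is Dm, so here it functions as v, borrowed from the parallel minor. F (F–A–C) doesn't fit — on degree 7 G major would have F#dim (vii°). F is the degree-7 chord of G minor, so it is the borrowed bVII. Bb (Bb–D–F) is not: scale degree 3 in G major carries Bm (iii). In G minor the chord on that degree is Bb, so here it functions as bIII, borrowed from the parallel minor.

v, bVII, bIII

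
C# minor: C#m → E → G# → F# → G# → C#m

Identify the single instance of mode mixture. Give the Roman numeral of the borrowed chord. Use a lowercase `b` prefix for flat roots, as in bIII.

IV

The diatonic triads in C# minor (with V from harmonic minor) are C#m, D#dim, E, F#m, G#, A, B. C#m, E and G# all belong to that set. But F# (F#–A#–C#) is foreign: the diatonic iv on degree 4 is F#m, whereas F# comes from C# major. It is labeled IV.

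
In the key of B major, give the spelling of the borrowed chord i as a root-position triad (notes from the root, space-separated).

B D F#

i is built on scale degree 1, which is B in both B major and its parallel. Building the minor chord from the parallel minor on B: B–D–F#.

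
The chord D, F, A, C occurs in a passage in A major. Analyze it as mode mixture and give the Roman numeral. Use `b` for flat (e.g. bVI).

iv7

The root D is the diatonic 4th degree of A major; the borrowing shows in the chord quality. The diatonic chord on degree 4 would be D (IV), but D–F–A–C is the minor-seventh chord from A minor. As a borrowed chord it is labeled iv7.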